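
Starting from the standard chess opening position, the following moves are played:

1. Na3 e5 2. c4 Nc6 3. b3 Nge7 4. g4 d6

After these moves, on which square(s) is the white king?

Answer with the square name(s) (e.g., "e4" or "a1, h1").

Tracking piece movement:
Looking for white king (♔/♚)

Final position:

  a b c d e f g h
  ─────────────────
8│♜ · ♝ ♛ ♚ ♝ · ♜│8
7│♟ ♟ ♟ · ♞ ♟ ♟ ♟│7
6│· · ♞ ♟ · · · ·│6
5│· · · · ♟ · · ·│5
4│· · ♙ · · · ♙ ·│4
3│♘ ♙ · · · · · ·│3
2│♙ · · ♙ ♙ ♙ · ♙│2
1│♖ · ♗ ♕ ♔ ♗ ♘ ♖│1
  ─────────────────
  a b c d e f g h


e1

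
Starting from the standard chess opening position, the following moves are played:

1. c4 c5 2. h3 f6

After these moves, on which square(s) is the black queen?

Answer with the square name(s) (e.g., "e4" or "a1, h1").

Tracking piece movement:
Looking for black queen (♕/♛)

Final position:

  a b c d e f g h
  ─────────────────
8│♜ ♞ ♝ ♛ ♚ ♝ ♞ ♜│8
7│♟ ♟ · ♟ ♟ · ♟ ♟│7
6│· · · · · ♟ · ·│6
5│· · ♟ · · · · ·│5
4│· · ♙ · · · · ·│4
3│· · · · · · · ♙│3
2│♙ ♙ · ♙ ♙ ♙ ♙ ·│2
1│♖ ♘ ♗ ♕ ♔ ♗ ♘ ♖│1
  ─────────────────
  a b c d e f g h


d8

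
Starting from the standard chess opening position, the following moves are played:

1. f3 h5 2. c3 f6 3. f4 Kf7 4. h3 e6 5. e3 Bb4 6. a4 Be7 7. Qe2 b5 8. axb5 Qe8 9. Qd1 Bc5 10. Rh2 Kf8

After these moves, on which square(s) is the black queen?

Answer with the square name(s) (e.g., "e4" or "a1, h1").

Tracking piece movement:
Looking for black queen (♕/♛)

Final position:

  a b c d e f g h
  ─────────────────
8│♜ ♞ ♝ · ♛ ♚ ♞ ♜│8
7│♟ · ♟ ♟ · · ♟ ·│7
6│· · · · ♟ ♟ · ·│6
5│· ♙ ♝ · · · · ♟│5
4│· · · · · ♙ · ·│4
3│· · ♙ · ♙ · · ♙│3
2│· ♙ · ♙ · · ♙ ♖│2
1│♖ ♘ ♗ ♕ ♔ ♗ ♘ ·│1
  ─────────────────
  a b c d e f g h


e8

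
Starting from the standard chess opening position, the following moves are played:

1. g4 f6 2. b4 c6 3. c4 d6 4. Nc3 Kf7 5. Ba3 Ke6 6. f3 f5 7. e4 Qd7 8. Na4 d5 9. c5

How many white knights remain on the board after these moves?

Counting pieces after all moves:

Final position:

  a b c d e f g h
  ─────────────────
8│♜ ♞ ♝ · · ♝ ♞ ♜│8
7│♟ ♟ · ♛ ♟ · ♟ ♟│7
6│· · ♟ · ♚ · · ·│6
5│· · ♙ ♟ · ♟ · ·│5
4│♘ ♙ · · ♙ · ♙ ·│4
3│♗ · · · · ♙ · ·│3
2│♙ · · ♙ · · · ♙│2
1│♖ · · ♕ ♔ ♗ ♘ ♖│1
  ─────────────────
  a b c d e f g h


2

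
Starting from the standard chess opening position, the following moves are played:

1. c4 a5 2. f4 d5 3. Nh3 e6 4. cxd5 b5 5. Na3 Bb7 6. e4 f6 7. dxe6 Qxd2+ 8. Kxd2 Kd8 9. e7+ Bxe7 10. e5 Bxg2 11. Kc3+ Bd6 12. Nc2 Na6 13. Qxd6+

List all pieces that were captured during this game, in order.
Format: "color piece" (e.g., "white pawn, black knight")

Tracking captures:
  cxd5: captured black pawn
  dxe6: captured black pawn
  Qxd2+: captured white pawn
  Kxd2: captured black queen
  Bxe7: captured white pawn
  Bxg2: captured white pawn
  Qxd6+: captured black bishop

black pawn, black pawn, white pawn, black queen, white pawn, white pawn, black bishop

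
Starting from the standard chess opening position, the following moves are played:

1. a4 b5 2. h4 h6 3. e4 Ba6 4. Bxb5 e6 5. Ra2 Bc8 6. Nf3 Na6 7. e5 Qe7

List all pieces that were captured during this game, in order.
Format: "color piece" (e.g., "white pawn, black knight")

Tracking captures:
  Bxb5: captured black pawn

black pawn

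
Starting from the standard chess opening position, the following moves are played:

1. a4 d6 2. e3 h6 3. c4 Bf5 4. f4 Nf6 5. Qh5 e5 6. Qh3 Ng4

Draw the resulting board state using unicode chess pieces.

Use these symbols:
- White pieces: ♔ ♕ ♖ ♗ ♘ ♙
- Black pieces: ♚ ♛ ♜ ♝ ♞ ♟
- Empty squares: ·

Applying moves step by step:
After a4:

♜ ♞ ♝ ♛ ♚ ♝ ♞ ♜
♟ ♟ ♟ ♟ ♟ ♟ ♟ ♟
· · · · · · · ·
· · · · · · · ·
♙ · · · · · · ·
· · · · · · · ·
· ♙ ♙ ♙ ♙ ♙ ♙ ♙
♖ ♘ ♗ ♕ ♔ ♗ ♘ ♖


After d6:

♜ ♞ ♝ ♛ ♚ ♝ ♞ ♜
♟ ♟ ♟ · ♟ ♟ ♟ ♟
· · · ♟ · · · ·
· · · · · · · ·
♙ · · · · · · ·
· · · · · · · ·
· ♙ ♙ ♙ ♙ ♙ ♙ ♙
♖ ♘ ♗ ♕ ♔ ♗ ♘ ♖


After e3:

♜ ♞ ♝ ♛ ♚ ♝ ♞ ♜
♟ ♟ ♟ · ♟ ♟ ♟ ♟
· · · ♟ · · · ·
· · · · · · · ·
♙ · · · · · · ·
· · · · ♙ · · ·
· ♙ ♙ ♙ · ♙ ♙ ♙
♖ ♘ ♗ ♕ ♔ ♗ ♘ ♖


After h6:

♜ ♞ ♝ ♛ ♚ ♝ ♞ ♜
♟ ♟ ♟ · ♟ ♟ ♟ ·
· · · ♟ · · · ♟
· · · · · · · ·
♙ · · · · · · ·
· · · · ♙ · · ·
· ♙ ♙ ♙ · ♙ ♙ ♙
♖ ♘ ♗ ♕ ♔ ♗ ♘ ♖


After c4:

♜ ♞ ♝ ♛ ♚ ♝ ♞ ♜
♟ ♟ ♟ · ♟ ♟ ♟ ·
· · · ♟ · · · ♟
· · · · · · · ·
♙ · ♙ · · · · ·
· · · · ♙ · · ·
· ♙ · ♙ · ♙ ♙ ♙
♖ ♘ ♗ ♕ ♔ ♗ ♘ ♖


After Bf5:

♜ ♞ · ♛ ♚ ♝ ♞ ♜
♟ ♟ ♟ · ♟ ♟ ♟ ·
· · · ♟ · · · ♟
· · · · · ♝ · ·
♙ · ♙ · · · · ·
· · · · ♙ · · ·
· ♙ · ♙ · ♙ ♙ ♙
♖ ♘ ♗ ♕ ♔ ♗ ♘ ♖


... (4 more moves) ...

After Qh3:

♜ ♞ · ♛ ♚ ♝ · ♜
♟ ♟ ♟ · · ♟ ♟ ·
· · · ♟ · ♞ · ♟
· · · · ♟ ♝ · ·
♙ · ♙ · · ♙ · ·
· · · · ♙ · · ♕
· ♙ · ♙ · · ♙ ♙
♖ ♘ ♗ · ♔ ♗ ♘ ♖


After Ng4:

♜ ♞ · ♛ ♚ ♝ · ♜
♟ ♟ ♟ · · ♟ ♟ ·
· · · ♟ · · · ♟
· · · · ♟ ♝ · ·
♙ · ♙ · · ♙ ♞ ·
· · · · ♙ · · ♕
· ♙ · ♙ · · ♙ ♙
♖ ♘ ♗ · ♔ ♗ ♘ ♖



  a b c d e f g h
  ─────────────────
8│♜ ♞ · ♛ ♚ ♝ · ♜│8
7│♟ ♟ ♟ · · ♟ ♟ ·│7
6│· · · ♟ · · · ♟│6
5│· · · · ♟ ♝ · ·│5
4│♙ · ♙ · · ♙ ♞ ·│4
3│· · · · ♙ · · ♕│3
2│· ♙ · ♙ · · ♙ ♙│2
1│♖ ♘ ♗ · ♔ ♗ ♘ ♖│1
  ─────────────────
  a b c d e f g h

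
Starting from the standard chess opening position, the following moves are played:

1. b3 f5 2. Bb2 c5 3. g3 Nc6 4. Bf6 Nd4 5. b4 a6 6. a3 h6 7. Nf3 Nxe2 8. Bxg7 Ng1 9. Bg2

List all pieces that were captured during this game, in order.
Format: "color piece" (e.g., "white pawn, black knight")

Tracking captures:
  Nxe2: captured white pawn
  Bxg7: captured black pawn

white pawn, black pawn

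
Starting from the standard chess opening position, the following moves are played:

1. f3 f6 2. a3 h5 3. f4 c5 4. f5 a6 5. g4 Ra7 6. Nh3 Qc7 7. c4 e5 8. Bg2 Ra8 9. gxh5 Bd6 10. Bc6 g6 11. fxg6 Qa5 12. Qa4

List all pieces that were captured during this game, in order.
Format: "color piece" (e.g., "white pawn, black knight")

Tracking captures:
  gxh5: captured black pawn
  fxg6: captured black pawn

black pawn, black pawn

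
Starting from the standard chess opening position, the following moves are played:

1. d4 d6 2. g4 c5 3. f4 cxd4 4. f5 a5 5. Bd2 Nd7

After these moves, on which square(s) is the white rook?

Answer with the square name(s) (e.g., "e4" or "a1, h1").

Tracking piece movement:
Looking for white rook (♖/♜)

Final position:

  a b c d e f g h
  ─────────────────
8│♜ · ♝ ♛ ♚ ♝ ♞ ♜│8
7│· ♟ · ♞ ♟ ♟ ♟ ♟│7
6│· · · ♟ · · · ·│6
5│♟ · · · · ♙ · ·│5
4│· · · ♟ · · ♙ ·│4
3│· · · · · · · ·│3
2│♙ ♙ ♙ ♗ ♙ · · ♙│2
1│♖ ♘ · ♕ ♔ ♗ ♘ ♖│1
  ─────────────────
  a b c d e f g h


a1, h1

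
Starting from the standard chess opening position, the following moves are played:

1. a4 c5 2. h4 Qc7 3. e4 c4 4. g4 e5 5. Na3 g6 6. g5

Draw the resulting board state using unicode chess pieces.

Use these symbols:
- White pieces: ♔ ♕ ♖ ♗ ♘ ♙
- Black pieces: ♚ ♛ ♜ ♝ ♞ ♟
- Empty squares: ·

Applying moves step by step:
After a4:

♜ ♞ ♝ ♛ ♚ ♝ ♞ ♜
♟ ♟ ♟ ♟ ♟ ♟ ♟ ♟
· · · · · · · ·
· · · · · · · ·
♙ · · · · · · ·
· · · · · · · ·
· ♙ ♙ ♙ ♙ ♙ ♙ ♙
♖ ♘ ♗ ♕ ♔ ♗ ♘ ♖


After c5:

♜ ♞ ♝ ♛ ♚ ♝ ♞ ♜
♟ ♟ · ♟ ♟ ♟ ♟ ♟
· · · · · · · ·
· · ♟ · · · · ·
♙ · · · · · · ·
· · · · · · · ·
· ♙ ♙ ♙ ♙ ♙ ♙ ♙
♖ ♘ ♗ ♕ ♔ ♗ ♘ ♖


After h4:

♜ ♞ ♝ ♛ ♚ ♝ ♞ ♜
♟ ♟ · ♟ ♟ ♟ ♟ ♟
· · · · · · · ·
· · ♟ · · · · ·
♙ · · · · · · ♙
· · · · · · · ·
· ♙ ♙ ♙ ♙ ♙ ♙ ·
♖ ♘ ♗ ♕ ♔ ♗ ♘ ♖


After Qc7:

♜ ♞ ♝ · ♚ ♝ ♞ ♜
♟ ♟ ♛ ♟ ♟ ♟ ♟ ♟
· · · · · · · ·
· · ♟ · · · · ·
♙ · · · · · · ♙
· · · · · · · ·
· ♙ ♙ ♙ ♙ ♙ ♙ ·
♖ ♘ ♗ ♕ ♔ ♗ ♘ ♖


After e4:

♜ ♞ ♝ · ♚ ♝ ♞ ♜
♟ ♟ ♛ ♟ ♟ ♟ ♟ ♟
· · · · · · · ·
· · ♟ · · · · ·
♙ · · · ♙ · · ♙
· · · · · · · ·
· ♙ ♙ ♙ · ♙ ♙ ·
♖ ♘ ♗ ♕ ♔ ♗ ♘ ♖


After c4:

♜ ♞ ♝ · ♚ ♝ ♞ ♜
♟ ♟ ♛ ♟ ♟ ♟ ♟ ♟
· · · · · · · ·
· · · · · · · ·
♙ · ♟ · ♙ · · ♙
· · · · · · · ·
· ♙ ♙ ♙ · ♙ ♙ ·
♖ ♘ ♗ ♕ ♔ ♗ ♘ ♖


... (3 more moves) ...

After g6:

♜ ♞ ♝ · ♚ ♝ ♞ ♜
♟ ♟ ♛ ♟ · ♟ · ♟
· · · · · · ♟ ·
· · · · ♟ · · ·
♙ · ♟ · ♙ · ♙ ♙
♘ · · · · · · ·
· ♙ ♙ ♙ · ♙ · ·
♖ · ♗ ♕ ♔ ♗ ♘ ♖


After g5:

♜ ♞ ♝ · ♚ ♝ ♞ ♜
♟ ♟ ♛ ♟ · ♟ · ♟
· · · · · · ♟ ·
· · · · ♟ · ♙ ·
♙ · ♟ · ♙ · · ♙
♘ · · · · · · ·
· ♙ ♙ ♙ · ♙ · ·
♖ · ♗ ♕ ♔ ♗ ♘ ♖



  a b c d e f g h
  ─────────────────
8│♜ ♞ ♝ · ♚ ♝ ♞ ♜│8
7│♟ ♟ ♛ ♟ · ♟ · ♟│7
6│· · · · · · ♟ ·│6
5│· · · · ♟ · ♙ ·│5
4│♙ · ♟ · ♙ · · ♙│4
3│♘ · · · · · · ·│3
2│· ♙ ♙ ♙ · ♙ · ·│2
1│♖ · ♗ ♕ ♔ ♗ ♘ ♖│1
  ─────────────────
  a b c d e f g h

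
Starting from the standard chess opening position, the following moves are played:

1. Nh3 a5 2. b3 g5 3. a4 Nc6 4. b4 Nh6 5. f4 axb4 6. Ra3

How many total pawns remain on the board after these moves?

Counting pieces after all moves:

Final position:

  a b c d e f g h
  ─────────────────
8│♜ · ♝ ♛ ♚ ♝ · ♜│8
7│· ♟ ♟ ♟ ♟ ♟ · ♟│7
6│· · ♞ · · · · ♞│6
5│· · · · · · ♟ ·│5
4│♙ ♟ · · · ♙ · ·│4
3│♖ · · · · · · ♘│3
2│· · ♙ ♙ ♙ · ♙ ♙│2
1│· ♘ ♗ ♕ ♔ ♗ · ♖│1
  ─────────────────
  a b c d e f g h


15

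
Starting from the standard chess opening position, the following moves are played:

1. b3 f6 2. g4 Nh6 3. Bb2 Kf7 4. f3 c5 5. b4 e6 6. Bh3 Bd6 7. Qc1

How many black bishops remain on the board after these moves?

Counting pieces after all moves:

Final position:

  a b c d e f g h
  ─────────────────
8│♜ ♞ ♝ ♛ · · · ♜│8
7│♟ ♟ · ♟ · ♚ ♟ ♟│7
6│· · · ♝ ♟ ♟ · ♞│6
5│· · ♟ · · · · ·│5
4│· ♙ · · · · ♙ ·│4
3│· · · · · ♙ · ♗│3
2│♙ ♗ ♙ ♙ ♙ · · ♙│2
1│♖ ♘ ♕ · ♔ · ♘ ♖│1
  ─────────────────
  a b c d e f g h


2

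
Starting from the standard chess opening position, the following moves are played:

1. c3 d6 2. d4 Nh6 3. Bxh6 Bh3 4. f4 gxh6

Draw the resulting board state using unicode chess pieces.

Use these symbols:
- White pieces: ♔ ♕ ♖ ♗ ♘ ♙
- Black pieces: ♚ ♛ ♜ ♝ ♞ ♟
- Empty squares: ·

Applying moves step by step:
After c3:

♜ ♞ ♝ ♛ ♚ ♝ ♞ ♜
♟ ♟ ♟ ♟ ♟ ♟ ♟ ♟
· · · · · · · ·
· · · · · · · ·
· · · · · · · ·
· · ♙ · · · · ·
♙ ♙ · ♙ ♙ ♙ ♙ ♙
♖ ♘ ♗ ♕ ♔ ♗ ♘ ♖


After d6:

♜ ♞ ♝ ♛ ♚ ♝ ♞ ♜
♟ ♟ ♟ · ♟ ♟ ♟ ♟
· · · ♟ · · · ·
· · · · · · · ·
· · · · · · · ·
· · ♙ · · · · ·
♙ ♙ · ♙ ♙ ♙ ♙ ♙
♖ ♘ ♗ ♕ ♔ ♗ ♘ ♖


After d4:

♜ ♞ ♝ ♛ ♚ ♝ ♞ ♜
♟ ♟ ♟ · ♟ ♟ ♟ ♟
· · · ♟ · · · ·
· · · · · · · ·
· · · ♙ · · · ·
· · ♙ · · · · ·
♙ ♙ · · ♙ ♙ ♙ ♙
♖ ♘ ♗ ♕ ♔ ♗ ♘ ♖


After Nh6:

♜ ♞ ♝ ♛ ♚ ♝ · ♜
♟ ♟ ♟ · ♟ ♟ ♟ ♟
· · · ♟ · · · ♞
· · · · · · · ·
· · · ♙ · · · ·
· · ♙ · · · · ·
♙ ♙ · · ♙ ♙ ♙ ♙
♖ ♘ ♗ ♕ ♔ ♗ ♘ ♖


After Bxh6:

♜ ♞ ♝ ♛ ♚ ♝ · ♜
♟ ♟ ♟ · ♟ ♟ ♟ ♟
· · · ♟ · · · ♗
· · · · · · · ·
· · · ♙ · · · ·
· · ♙ · · · · ·
♙ ♙ · · ♙ ♙ ♙ ♙
♖ ♘ · ♕ ♔ ♗ ♘ ♖


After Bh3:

♜ ♞ · ♛ ♚ ♝ · ♜
♟ ♟ ♟ · ♟ ♟ ♟ ♟
· · · ♟ · · · ♗
· · · · · · · ·
· · · ♙ · · · ·
· · ♙ · · · · ♝
♙ ♙ · · ♙ ♙ ♙ ♙
♖ ♘ · ♕ ♔ ♗ ♘ ♖


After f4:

♜ ♞ · ♛ ♚ ♝ · ♜
♟ ♟ ♟ · ♟ ♟ ♟ ♟
· · · ♟ · · · ♗
· · · · · · · ·
· · · ♙ · ♙ · ·
· · ♙ · · · · ♝
♙ ♙ · · ♙ · ♙ ♙
♖ ♘ · ♕ ♔ ♗ ♘ ♖


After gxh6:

♜ ♞ · ♛ ♚ ♝ · ♜
♟ ♟ ♟ · ♟ ♟ · ♟
· · · ♟ · · · ♟
· · · · · · · ·
· · · ♙ · ♙ · ·
· · ♙ · · · · ♝
♙ ♙ · · ♙ · ♙ ♙
♖ ♘ · ♕ ♔ ♗ ♘ ♖



  a b c d e f g h
  ─────────────────
8│♜ ♞ · ♛ ♚ ♝ · ♜│8
7│♟ ♟ ♟ · ♟ ♟ · ♟│7
6│· · · ♟ · · · ♟│6
5│· · · · · · · ·│5
4│· · · ♙ · ♙ · ·│4
3│· · ♙ · · · · ♝│3
2│♙ ♙ · · ♙ · ♙ ♙│2
1│♖ ♘ · ♕ ♔ ♗ ♘ ♖│1
  ─────────────────
  a b c d e f g h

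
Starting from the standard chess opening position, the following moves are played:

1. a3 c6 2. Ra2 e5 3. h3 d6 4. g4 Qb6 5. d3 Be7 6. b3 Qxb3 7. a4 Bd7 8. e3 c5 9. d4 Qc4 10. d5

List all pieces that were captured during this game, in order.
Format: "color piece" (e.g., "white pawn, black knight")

Tracking captures:
  Qxb3: captured white pawn

white pawn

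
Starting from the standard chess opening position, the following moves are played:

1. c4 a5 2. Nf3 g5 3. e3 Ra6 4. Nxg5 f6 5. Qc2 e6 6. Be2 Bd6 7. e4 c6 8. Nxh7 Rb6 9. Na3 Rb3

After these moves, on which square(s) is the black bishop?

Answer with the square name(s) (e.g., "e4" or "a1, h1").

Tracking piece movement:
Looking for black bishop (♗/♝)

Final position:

  a b c d e f g h
  ─────────────────
8│· ♞ ♝ ♛ ♚ · ♞ ♜│8
7│· ♟ · ♟ · · · ♘│7
6│· · ♟ ♝ ♟ ♟ · ·│6
5│♟ · · · · · · ·│5
4│· · ♙ · ♙ · · ·│4
3│♘ ♜ · · · · · ·│3
2│♙ ♙ ♕ ♙ ♗ ♙ ♙ ♙│2
1│♖ · ♗ · ♔ · · ♖│1
  ─────────────────
  a b c d e f g h


c8, d6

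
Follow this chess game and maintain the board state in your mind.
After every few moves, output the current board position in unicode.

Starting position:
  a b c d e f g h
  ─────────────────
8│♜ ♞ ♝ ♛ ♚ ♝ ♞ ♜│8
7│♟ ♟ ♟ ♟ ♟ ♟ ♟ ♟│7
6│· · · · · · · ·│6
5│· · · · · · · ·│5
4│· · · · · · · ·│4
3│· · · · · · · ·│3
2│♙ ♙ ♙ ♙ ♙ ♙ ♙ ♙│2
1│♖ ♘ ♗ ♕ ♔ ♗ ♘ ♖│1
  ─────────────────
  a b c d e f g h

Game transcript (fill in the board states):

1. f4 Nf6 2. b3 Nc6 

  a b c d e f g h
  ─────────────────
8│♜ · ♝ ♛ ♚ ♝ · ♜│8
7│♟ ♟ ♟ ♟ ♟ ♟ ♟ ♟│7
6│· · ♞ · · ♞ · ·│6
5│· · · · · · · ·│5
4│· · · · · ♙ · ·│4
3│· ♙ · · · · · ·│3
2│♙ · ♙ ♙ ♙ · ♙ ♙│2
1│♖ ♘ ♗ ♕ ♔ ♗ ♘ ♖│1
  ─────────────────
  a b c d e f g h

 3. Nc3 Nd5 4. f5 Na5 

  a b c d e f g h
  ─────────────────
8│♜ · ♝ ♛ ♚ ♝ · ♜│8
7│♟ ♟ ♟ ♟ ♟ ♟ ♟ ♟│7
6│· · · · · · · ·│6
5│♞ · · ♞ · ♙ · ·│5
4│· · · · · · · ·│4
3│· ♙ ♘ · · · · ·│3
2│♙ · ♙ ♙ ♙ · ♙ ♙│2
1│♖ · ♗ ♕ ♔ ♗ ♘ ♖│1
  ─────────────────
  a b c d e f g h

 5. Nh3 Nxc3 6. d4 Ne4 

  a b c d e f g h
  ─────────────────
8│♜ · ♝ ♛ ♚ ♝ · ♜│8
7│♟ ♟ ♟ ♟ ♟ ♟ ♟ ♟│7
6│· · · · · · · ·│6
5│♞ · · · · ♙ · ·│5
4│· · · ♙ ♞ · · ·│4
3│· ♙ · · · · · ♘│3
2│♙ · ♙ · ♙ · ♙ ♙│2
1│♖ · ♗ ♕ ♔ ♗ · ♖│1
  ─────────────────
  a b c d e f g h

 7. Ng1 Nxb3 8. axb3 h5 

  a b c d e f g h
  ─────────────────
8│♜ · ♝ ♛ ♚ ♝ · ♜│8
7│♟ ♟ ♟ ♟ ♟ ♟ ♟ ·│7
6│· · · · · · · ·│6
5│· · · · · ♙ · ♟│5
4│· · · ♙ ♞ · · ·│4
3│· ♙ · · · · · ·│3
2│· · ♙ · ♙ · ♙ ♙│2
1│♖ · ♗ ♕ ♔ ♗ ♘ ♖│1
  ─────────────────
  a b c d e f g h

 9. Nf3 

  a b c d e f g h
  ─────────────────
8│♜ · ♝ ♛ ♚ ♝ · ♜│8
7│♟ ♟ ♟ ♟ ♟ ♟ ♟ ·│7
6│· · · · · · · ·│6
5│· · · · · ♙ · ♟│5
4│· · · ♙ ♞ · · ·│4
3│· ♙ · · · ♘ · ·│3
2│· · ♙ · ♙ · ♙ ♙│2
1│♖ · ♗ ♕ ♔ ♗ · ♖│1
  ─────────────────
  a b c d e f g h


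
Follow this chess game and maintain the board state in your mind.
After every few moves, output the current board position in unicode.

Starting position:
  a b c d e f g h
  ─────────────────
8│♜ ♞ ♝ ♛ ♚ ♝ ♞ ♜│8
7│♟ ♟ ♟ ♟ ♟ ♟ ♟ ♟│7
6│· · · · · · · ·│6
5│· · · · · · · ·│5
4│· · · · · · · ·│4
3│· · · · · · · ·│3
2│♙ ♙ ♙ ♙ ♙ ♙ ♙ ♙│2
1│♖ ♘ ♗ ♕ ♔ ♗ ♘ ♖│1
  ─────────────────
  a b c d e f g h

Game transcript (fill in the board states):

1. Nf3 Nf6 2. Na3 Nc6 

  a b c d e f g h
  ─────────────────
8│♜ · ♝ ♛ ♚ ♝ · ♜│8
7│♟ ♟ ♟ ♟ ♟ ♟ ♟ ♟│7
6│· · ♞ · · ♞ · ·│6
5│· · · · · · · ·│5
4│· · · · · · · ·│4
3│♘ · · · · ♘ · ·│3
2│♙ ♙ ♙ ♙ ♙ ♙ ♙ ♙│2
1│♖ · ♗ ♕ ♔ ♗ · ♖│1
  ─────────────────
  a b c d e f g h

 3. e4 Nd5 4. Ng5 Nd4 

  a b c d e f g h
  ─────────────────
8│♜ · ♝ ♛ ♚ ♝ · ♜│8
7│♟ ♟ ♟ ♟ ♟ ♟ ♟ ♟│7
6│· · · · · · · ·│6
5│· · · ♞ · · ♘ ·│5
4│· · · ♞ ♙ · · ·│4
3│♘ · · · · · · ·│3
2│♙ ♙ ♙ ♙ · ♙ ♙ ♙│2
1│♖ · ♗ ♕ ♔ ♗ · ♖│1
  ─────────────────
  a b c d e f g h

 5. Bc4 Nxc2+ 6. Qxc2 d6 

  a b c d e f g h
  ─────────────────
8│♜ · ♝ ♛ ♚ ♝ · ♜│8
7│♟ ♟ ♟ · ♟ ♟ ♟ ♟│7
6│· · · ♟ · · · ·│6
5│· · · ♞ · · ♘ ·│5
4│· · ♗ · ♙ · · ·│4
3│♘ · · · · · · ·│3
2│♙ ♙ ♕ ♙ · ♙ ♙ ♙│2
1│♖ · ♗ · ♔ · · ♖│1
  ─────────────────
  a b c d e f g h

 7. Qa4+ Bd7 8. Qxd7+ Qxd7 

  a b c d e f g h
  ─────────────────
8│♜ · · · ♚ ♝ · ♜│8
7│♟ ♟ ♟ ♛ ♟ ♟ ♟ ♟│7
6│· · · ♟ · · · ·│6
5│· · · ♞ · · ♘ ·│5
4│· · ♗ · ♙ · · ·│4
3│♘ · · · · · · ·│3
2│♙ ♙ · ♙ · ♙ ♙ ♙│2
1│♖ · ♗ · ♔ · · ♖│1
  ─────────────────
  a b c d e f g h

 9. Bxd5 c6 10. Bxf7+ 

  a b c d e f g h
  ─────────────────
8│♜ · · · ♚ ♝ · ♜│8
7│♟ ♟ · ♛ ♟ ♗ ♟ ♟│7
6│· · ♟ ♟ · · · ·│6
5│· · · · · · ♘ ·│5
4│· · · · ♙ · · ·│4
3│♘ · · · · · · ·│3
2│♙ ♙ · ♙ · ♙ ♙ ♙│2
1│♖ · ♗ · ♔ · · ♖│1
  ─────────────────
  a b c d e f g h


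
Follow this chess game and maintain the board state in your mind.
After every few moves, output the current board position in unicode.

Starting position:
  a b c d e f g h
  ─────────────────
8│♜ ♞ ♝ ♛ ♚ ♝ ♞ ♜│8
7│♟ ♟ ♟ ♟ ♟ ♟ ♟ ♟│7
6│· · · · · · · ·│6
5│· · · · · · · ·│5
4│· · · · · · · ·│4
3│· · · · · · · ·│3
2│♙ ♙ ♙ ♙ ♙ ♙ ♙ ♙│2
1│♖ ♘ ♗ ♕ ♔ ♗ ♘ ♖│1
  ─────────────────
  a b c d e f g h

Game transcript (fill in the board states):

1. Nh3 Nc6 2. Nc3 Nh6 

  a b c d e f g h
  ─────────────────
8│♜ · ♝ ♛ ♚ ♝ · ♜│8
7│♟ ♟ ♟ ♟ ♟ ♟ ♟ ♟│7
6│· · ♞ · · · · ♞│6
5│· · · · · · · ·│5
4│· · · · · · · ·│4
3│· · ♘ · · · · ♘│3
2│♙ ♙ ♙ ♙ ♙ ♙ ♙ ♙│2
1│♖ · ♗ ♕ ♔ ♗ · ♖│1
  ─────────────────
  a b c d e f g h

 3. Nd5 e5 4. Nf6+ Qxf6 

  a b c d e f g h
  ─────────────────
8│♜ · ♝ · ♚ ♝ · ♜│8
7│♟ ♟ ♟ ♟ · ♟ ♟ ♟│7
6│· · ♞ · · ♛ · ♞│6
5│· · · · ♟ · · ·│5
4│· · · · · · · ·│4
3│· · · · · · · ♘│3
2│♙ ♙ ♙ ♙ ♙ ♙ ♙ ♙│2
1│♖ · ♗ ♕ ♔ ♗ · ♖│1
  ─────────────────
  a b c d e f g h

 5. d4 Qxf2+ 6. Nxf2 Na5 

  a b c d e f g h
  ─────────────────
8│♜ · ♝ · ♚ ♝ · ♜│8
7│♟ ♟ ♟ ♟ · ♟ ♟ ♟│7
6│· · · · · · · ♞│6
5│♞ · · · ♟ · · ·│5
4│· · · ♙ · · · ·│4
3│· · · · · · · ·│3
2│♙ ♙ ♙ · ♙ ♘ ♙ ♙│2
1│♖ · ♗ ♕ ♔ ♗ · ♖│1
  ─────────────────
  a b c d e f g h



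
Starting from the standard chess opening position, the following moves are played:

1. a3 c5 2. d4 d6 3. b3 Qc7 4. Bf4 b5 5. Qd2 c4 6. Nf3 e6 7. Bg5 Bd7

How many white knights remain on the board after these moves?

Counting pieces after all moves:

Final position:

  a b c d e f g h
  ─────────────────
8│♜ ♞ · · ♚ ♝ ♞ ♜│8
7│♟ · ♛ ♝ · ♟ ♟ ♟│7
6│· · · ♟ ♟ · · ·│6
5│· ♟ · · · · ♗ ·│5
4│· · ♟ ♙ · · · ·│4
3│♙ ♙ · · · ♘ · ·│3
2│· · ♙ ♕ ♙ ♙ ♙ ♙│2
1│♖ ♘ · · ♔ ♗ · ♖│1
  ─────────────────
  a b c d e f g h


2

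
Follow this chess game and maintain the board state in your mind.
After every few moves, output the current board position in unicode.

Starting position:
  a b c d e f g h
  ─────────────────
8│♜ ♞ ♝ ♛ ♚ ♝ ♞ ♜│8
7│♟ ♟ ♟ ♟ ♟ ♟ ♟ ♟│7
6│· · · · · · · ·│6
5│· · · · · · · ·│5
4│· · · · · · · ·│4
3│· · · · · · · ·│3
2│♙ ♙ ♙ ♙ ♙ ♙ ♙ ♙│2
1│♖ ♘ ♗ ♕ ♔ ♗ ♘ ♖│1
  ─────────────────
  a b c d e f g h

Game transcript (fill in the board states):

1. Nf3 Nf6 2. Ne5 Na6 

  a b c d e f g h
  ─────────────────
8│♜ · ♝ ♛ ♚ ♝ · ♜│8
7│♟ ♟ ♟ ♟ ♟ ♟ ♟ ♟│7
6│♞ · · · · ♞ · ·│6
5│· · · · ♘ · · ·│5
4│· · · · · · · ·│4
3│· · · · · · · ·│3
2│♙ ♙ ♙ ♙ ♙ ♙ ♙ ♙│2
1│♖ ♘ ♗ ♕ ♔ ♗ · ♖│1
  ─────────────────
  a b c d e f g h

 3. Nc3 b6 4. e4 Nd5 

  a b c d e f g h
  ─────────────────
8│♜ · ♝ ♛ ♚ ♝ · ♜│8
7│♟ · ♟ ♟ ♟ ♟ ♟ ♟│7
6│♞ ♟ · · · · · ·│6
5│· · · ♞ ♘ · · ·│5
4│· · · · ♙ · · ·│4
3│· · ♘ · · · · ·│3
2│♙ ♙ ♙ ♙ · ♙ ♙ ♙│2
1│♖ · ♗ ♕ ♔ ♗ · ♖│1
  ─────────────────
  a b c d e f g h

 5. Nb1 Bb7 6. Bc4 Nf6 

  a b c d e f g h
  ─────────────────
8│♜ · · ♛ ♚ ♝ · ♜│8
7│♟ ♝ ♟ ♟ ♟ ♟ ♟ ♟│7
6│♞ ♟ · · · ♞ · ·│6
5│· · · · ♘ · · ·│5
4│· · ♗ · ♙ · · ·│4
3│· · · · · · · ·│3
2│♙ ♙ ♙ ♙ · ♙ ♙ ♙│2
1│♖ ♘ ♗ ♕ ♔ · · ♖│1
  ─────────────────
  a b c d e f g h

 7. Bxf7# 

  a b c d e f g h
  ─────────────────
8│♜ · · ♛ ♚ ♝ · ♜│8
7│♟ ♝ ♟ ♟ ♟ ♗ ♟ ♟│7
6│♞ ♟ · · · ♞ · ·│6
5│· · · · ♘ · · ·│5
4│· · · · ♙ · · ·│4
3│· · · · · · · ·│3
2│♙ ♙ ♙ ♙ · ♙ ♙ ♙│2
1│♖ ♘ ♗ ♕ ♔ · · ♖│1
  ─────────────────
  a b c d e f g h


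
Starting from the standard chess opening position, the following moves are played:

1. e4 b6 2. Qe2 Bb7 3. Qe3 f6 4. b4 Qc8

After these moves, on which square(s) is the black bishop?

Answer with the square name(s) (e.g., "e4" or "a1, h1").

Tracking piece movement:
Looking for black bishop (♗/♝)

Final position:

  a b c d e f g h
  ─────────────────
8│♜ ♞ ♛ · ♚ ♝ ♞ ♜│8
7│♟ ♝ ♟ ♟ ♟ · ♟ ♟│7
6│· ♟ · · · ♟ · ·│6
5│· · · · · · · ·│5
4│· ♙ · · ♙ · · ·│4
3│· · · · ♕ · · ·│3
2│♙ · ♙ ♙ · ♙ ♙ ♙│2
1│♖ ♘ ♗ · ♔ ♗ ♘ ♖│1
  ─────────────────
  a b c d e f g h


b7, f8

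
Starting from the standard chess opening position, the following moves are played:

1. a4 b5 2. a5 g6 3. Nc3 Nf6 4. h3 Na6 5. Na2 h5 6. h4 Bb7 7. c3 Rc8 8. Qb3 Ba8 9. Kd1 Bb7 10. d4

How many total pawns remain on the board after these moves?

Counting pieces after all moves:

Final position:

  a b c d e f g h
  ─────────────────
8│· · ♜ ♛ ♚ ♝ · ♜│8
7│♟ ♝ ♟ ♟ ♟ ♟ · ·│7
6│♞ · · · · ♞ ♟ ·│6
5│♙ ♟ · · · · · ♟│5
4│· · · ♙ · · · ♙│4
3│· ♕ ♙ · · · · ·│3
2│♘ ♙ · · ♙ ♙ ♙ ·│2
1│♖ · ♗ ♔ · ♗ ♘ ♖│1
  ─────────────────
  a b c d e f g h


16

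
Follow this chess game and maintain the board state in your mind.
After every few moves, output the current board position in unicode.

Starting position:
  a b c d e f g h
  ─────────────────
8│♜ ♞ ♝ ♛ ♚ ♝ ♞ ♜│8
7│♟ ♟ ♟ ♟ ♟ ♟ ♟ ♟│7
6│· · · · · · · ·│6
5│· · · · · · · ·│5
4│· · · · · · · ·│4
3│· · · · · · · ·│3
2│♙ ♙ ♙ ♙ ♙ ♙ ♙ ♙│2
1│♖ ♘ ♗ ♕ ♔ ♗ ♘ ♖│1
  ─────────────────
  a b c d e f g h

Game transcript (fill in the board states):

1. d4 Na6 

  a b c d e f g h
  ─────────────────
8│♜ · ♝ ♛ ♚ ♝ ♞ ♜│8
7│♟ ♟ ♟ ♟ ♟ ♟ ♟ ♟│7
6│♞ · · · · · · ·│6
5│· · · · · · · ·│5
4│· · · ♙ · · · ·│4
3│· · · · · · · ·│3
2│♙ ♙ ♙ · ♙ ♙ ♙ ♙│2
1│♖ ♘ ♗ ♕ ♔ ♗ ♘ ♖│1
  ─────────────────
  a b c d e f g h

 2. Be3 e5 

  a b c d e f g h
  ─────────────────
8│♜ · ♝ ♛ ♚ ♝ ♞ ♜│8
7│♟ ♟ ♟ ♟ · ♟ ♟ ♟│7
6│♞ · · · · · · ·│6
5│· · · · ♟ · · ·│5
4│· · · ♙ · · · ·│4
3│· · · · ♗ · · ·│3
2│♙ ♙ ♙ · ♙ ♙ ♙ ♙│2
1│♖ ♘ · ♕ ♔ ♗ ♘ ♖│1
  ─────────────────
  a b c d e f g h

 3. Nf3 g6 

  a b c d e f g h
  ─────────────────
8│♜ · ♝ ♛ ♚ ♝ ♞ ♜│8
7│♟ ♟ ♟ ♟ · ♟ · ♟│7
6│♞ · · · · · ♟ ·│6
5│· · · · ♟ · · ·│5
4│· · · ♙ · · · ·│4
3│· · · · ♗ ♘ · ·│3
2│♙ ♙ ♙ · ♙ ♙ ♙ ♙│2
1│♖ ♘ · ♕ ♔ ♗ · ♖│1
  ─────────────────
  a b c d e f g h



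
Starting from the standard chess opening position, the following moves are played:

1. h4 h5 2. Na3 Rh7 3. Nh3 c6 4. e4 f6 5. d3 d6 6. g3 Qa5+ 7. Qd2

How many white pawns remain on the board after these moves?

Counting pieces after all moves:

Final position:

  a b c d e f g h
  ─────────────────
8│♜ ♞ ♝ · ♚ ♝ ♞ ·│8
7│♟ ♟ · · ♟ · ♟ ♜│7
6│· · ♟ ♟ · ♟ · ·│6
5│♛ · · · · · · ♟│5
4│· · · · ♙ · · ♙│4
3│♘ · · ♙ · · ♙ ♘│3
2│♙ ♙ ♙ ♕ · ♙ · ·│2
1│♖ · ♗ · ♔ ♗ · ♖│1
  ─────────────────
  a b c d e f g h


8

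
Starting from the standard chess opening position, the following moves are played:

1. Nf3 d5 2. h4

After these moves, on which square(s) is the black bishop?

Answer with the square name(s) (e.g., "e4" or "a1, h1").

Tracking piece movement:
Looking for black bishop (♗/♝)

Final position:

  a b c d e f g h
  ─────────────────
8│♜ ♞ ♝ ♛ ♚ ♝ ♞ ♜│8
7│♟ ♟ ♟ · ♟ ♟ ♟ ♟│7
6│· · · · · · · ·│6
5│· · · ♟ · · · ·│5
4│· · · · · · · ♙│4
3│· · · · · ♘ · ·│3
2│♙ ♙ ♙ ♙ ♙ ♙ ♙ ·│2
1│♖ ♘ ♗ ♕ ♔ ♗ · ♖│1
  ─────────────────
  a b c d e f g h


c8, f8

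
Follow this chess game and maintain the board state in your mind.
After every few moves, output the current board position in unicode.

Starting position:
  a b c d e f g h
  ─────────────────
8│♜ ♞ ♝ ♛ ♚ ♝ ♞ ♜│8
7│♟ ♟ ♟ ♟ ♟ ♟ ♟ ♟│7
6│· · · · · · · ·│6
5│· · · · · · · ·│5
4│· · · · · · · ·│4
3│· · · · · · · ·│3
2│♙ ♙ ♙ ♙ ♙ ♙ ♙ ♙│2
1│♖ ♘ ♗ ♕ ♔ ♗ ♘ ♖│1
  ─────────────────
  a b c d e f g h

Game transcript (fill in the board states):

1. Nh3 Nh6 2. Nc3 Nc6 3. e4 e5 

  a b c d e f g h
  ─────────────────
8│♜ · ♝ ♛ ♚ ♝ · ♜│8
7│♟ ♟ ♟ ♟ · ♟ ♟ ♟│7
6│· · ♞ · · · · ♞│6
5│· · · · ♟ · · ·│5
4│· · · · ♙ · · ·│4
3│· · ♘ · · · · ♘│3
2│♙ ♙ ♙ ♙ · ♙ ♙ ♙│2
1│♖ · ♗ ♕ ♔ ♗ · ♖│1
  ─────────────────
  a b c d e f g h

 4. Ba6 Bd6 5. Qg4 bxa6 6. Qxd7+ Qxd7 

  a b c d e f g h
  ─────────────────
8│♜ · ♝ · ♚ · · ♜│8
7│♟ · ♟ ♛ · ♟ ♟ ♟│7
6│♟ · ♞ ♝ · · · ♞│6
5│· · · · ♟ · · ·│5
4│· · · · ♙ · · ·│4
3│· · ♘ · · · · ♘│3
2│♙ ♙ ♙ ♙ · ♙ ♙ ♙│2
1│♖ · ♗ · ♔ · · ♖│1
  ─────────────────
  a b c d e f g h

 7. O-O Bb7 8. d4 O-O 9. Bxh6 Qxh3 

  a b c d e f g h
  ─────────────────
8│♜ · · · · ♜ ♚ ·│8
7│♟ ♝ ♟ · · ♟ ♟ ♟│7
6│♟ · ♞ ♝ · · · ♗│6
5│· · · · ♟ · · ·│5
4│· · · ♙ ♙ · · ·│4
3│· · ♘ · · · · ♛│3
2│♙ ♙ ♙ · · ♙ ♙ ♙│2
1│♖ · · · · ♖ ♔ ·│1
  ─────────────────
  a b c d e f g h

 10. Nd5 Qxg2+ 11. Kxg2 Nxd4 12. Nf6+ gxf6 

  a b c d e f g h
  ─────────────────
8│♜ · · · · ♜ ♚ ·│8
7│♟ ♝ ♟ · · ♟ · ♟│7
6│♟ · · ♝ · ♟ · ♗│6
5│· · · · ♟ · · ·│5
4│· · · ♞ ♙ · · ·│4
3│· · · · · · · ·│3
2│♙ ♙ ♙ · · ♙ ♔ ♙│2
1│♖ · · · · ♖ · ·│1
  ─────────────────
  a b c d e f g h

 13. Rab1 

  a b c d e f g h
  ─────────────────
8│♜ · · · · ♜ ♚ ·│8
7│♟ ♝ ♟ · · ♟ · ♟│7
6│♟ · · ♝ · ♟ · ♗│6
5│· · · · ♟ · · ·│5
4│· · · ♞ ♙ · · ·│4
3│· · · · · · · ·│3
2│♙ ♙ ♙ · · ♙ ♔ ♙│2
1│· ♖ · · · ♖ · ·│1
  ─────────────────
  a b c d e f g h


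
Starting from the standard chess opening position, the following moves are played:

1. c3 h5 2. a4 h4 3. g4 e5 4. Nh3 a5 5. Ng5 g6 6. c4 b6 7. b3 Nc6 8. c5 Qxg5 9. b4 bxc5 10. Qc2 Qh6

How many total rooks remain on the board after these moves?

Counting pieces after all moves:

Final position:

  a b c d e f g h
  ─────────────────
8│♜ · ♝ · ♚ ♝ ♞ ♜│8
7│· · ♟ ♟ · ♟ · ·│7
6│· · ♞ · · · ♟ ♛│6
5│♟ · ♟ · ♟ · · ·│5
4│♙ ♙ · · · · ♙ ♟│4
3│· · · · · · · ·│3
2│· · ♕ ♙ ♙ ♙ · ♙│2
1│♖ ♘ ♗ · ♔ ♗ · ♖│1
  ─────────────────
  a b c d e f g h


4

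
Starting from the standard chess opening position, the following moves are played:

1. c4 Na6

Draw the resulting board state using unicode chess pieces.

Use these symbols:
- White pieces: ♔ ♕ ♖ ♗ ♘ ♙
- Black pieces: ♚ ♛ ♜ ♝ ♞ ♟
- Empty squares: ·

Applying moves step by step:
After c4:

♜ ♞ ♝ ♛ ♚ ♝ ♞ ♜
♟ ♟ ♟ ♟ ♟ ♟ ♟ ♟
· · · · · · · ·
· · · · · · · ·
· · ♙ · · · · ·
· · · · · · · ·
♙ ♙ · ♙ ♙ ♙ ♙ ♙
♖ ♘ ♗ ♕ ♔ ♗ ♘ ♖


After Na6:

♜ · ♝ ♛ ♚ ♝ ♞ ♜
♟ ♟ ♟ ♟ ♟ ♟ ♟ ♟
♞ · · · · · · ·
· · · · · · · ·
· · ♙ · · · · ·
· · · · · · · ·
♙ ♙ · ♙ ♙ ♙ ♙ ♙
♖ ♘ ♗ ♕ ♔ ♗ ♘ ♖



  a b c d e f g h
  ─────────────────
8│♜ · ♝ ♛ ♚ ♝ ♞ ♜│8
7│♟ ♟ ♟ ♟ ♟ ♟ ♟ ♟│7
6│♞ · · · · · · ·│6
5│· · · · · · · ·│5
4│· · ♙ · · · · ·│4
3│· · · · · · · ·│3
2│♙ ♙ · ♙ ♙ ♙ ♙ ♙│2
1│♖ ♘ ♗ ♕ ♔ ♗ ♘ ♖│1
  ─────────────────
  a b c d e f g h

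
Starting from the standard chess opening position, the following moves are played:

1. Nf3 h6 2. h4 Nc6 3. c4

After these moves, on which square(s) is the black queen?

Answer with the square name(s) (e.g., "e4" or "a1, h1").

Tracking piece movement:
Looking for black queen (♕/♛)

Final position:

  a b c d e f g h
  ─────────────────
8│♜ · ♝ ♛ ♚ ♝ ♞ ♜│8
7│♟ ♟ ♟ ♟ ♟ ♟ ♟ ·│7
6│· · ♞ · · · · ♟│6
5│· · · · · · · ·│5
4│· · ♙ · · · · ♙│4
3│· · · · · ♘ · ·│3
2│♙ ♙ · ♙ ♙ ♙ ♙ ·│2
1│♖ ♘ ♗ ♕ ♔ ♗ · ♖│1
  ─────────────────
  a b c d e f g h


d8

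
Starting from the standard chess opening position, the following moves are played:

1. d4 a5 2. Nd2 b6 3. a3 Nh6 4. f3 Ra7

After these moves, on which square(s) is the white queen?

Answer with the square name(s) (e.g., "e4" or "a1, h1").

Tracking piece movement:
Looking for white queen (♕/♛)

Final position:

  a b c d e f g h
  ─────────────────
8│· ♞ ♝ ♛ ♚ ♝ · ♜│8
7│♜ · ♟ ♟ ♟ ♟ ♟ ♟│7
6│· ♟ · · · · · ♞│6
5│♟ · · · · · · ·│5
4│· · · ♙ · · · ·│4
3│♙ · · · · ♙ · ·│3
2│· ♙ ♙ ♘ ♙ · ♙ ♙│2
1│♖ · ♗ ♕ ♔ ♗ ♘ ♖│1
  ─────────────────
  a b c d e f g h


d1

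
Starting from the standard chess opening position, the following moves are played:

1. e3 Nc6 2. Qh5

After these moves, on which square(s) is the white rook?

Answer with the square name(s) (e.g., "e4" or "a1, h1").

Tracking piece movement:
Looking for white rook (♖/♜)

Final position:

  a b c d e f g h
  ─────────────────
8│♜ · ♝ ♛ ♚ ♝ ♞ ♜│8
7│♟ ♟ ♟ ♟ ♟ ♟ ♟ ♟│7
6│· · ♞ · · · · ·│6
5│· · · · · · · ♕│5
4│· · · · · · · ·│4
3│· · · · ♙ · · ·│3
2│♙ ♙ ♙ ♙ · ♙ ♙ ♙│2
1│♖ ♘ ♗ · ♔ ♗ ♘ ♖│1
  ─────────────────
  a b c d e f g h


a1, h1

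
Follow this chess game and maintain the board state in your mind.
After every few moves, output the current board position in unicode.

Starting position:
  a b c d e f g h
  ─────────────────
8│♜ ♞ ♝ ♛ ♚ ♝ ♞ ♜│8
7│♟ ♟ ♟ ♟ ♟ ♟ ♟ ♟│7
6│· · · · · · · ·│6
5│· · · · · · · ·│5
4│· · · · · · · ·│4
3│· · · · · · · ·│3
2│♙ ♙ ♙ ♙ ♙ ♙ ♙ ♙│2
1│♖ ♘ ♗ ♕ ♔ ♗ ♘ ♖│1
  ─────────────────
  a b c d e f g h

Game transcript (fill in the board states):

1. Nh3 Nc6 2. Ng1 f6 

  a b c d e f g h
  ─────────────────
8│♜ · ♝ ♛ ♚ ♝ ♞ ♜│8
7│♟ ♟ ♟ ♟ ♟ · ♟ ♟│7
6│· · ♞ · · ♟ · ·│6
5│· · · · · · · ·│5
4│· · · · · · · ·│4
3│· · · · · · · ·│3
2│♙ ♙ ♙ ♙ ♙ ♙ ♙ ♙│2
1│♖ ♘ ♗ ♕ ♔ ♗ ♘ ♖│1
  ─────────────────
  a b c d e f g h

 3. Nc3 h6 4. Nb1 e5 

  a b c d e f g h
  ─────────────────
8│♜ · ♝ ♛ ♚ ♝ ♞ ♜│8
7│♟ ♟ ♟ ♟ · · ♟ ·│7
6│· · ♞ · · ♟ · ♟│6
5│· · · · ♟ · · ·│5
4│· · · · · · · ·│4
3│· · · · · · · ·│3
2│♙ ♙ ♙ ♙ ♙ ♙ ♙ ♙│2
1│♖ ♘ ♗ ♕ ♔ ♗ ♘ ♖│1
  ─────────────────
  a b c d e f g h

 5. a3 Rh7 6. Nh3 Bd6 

  a b c d e f g h
  ─────────────────
8│♜ · ♝ ♛ ♚ · ♞ ·│8
7│♟ ♟ ♟ ♟ · · ♟ ♜│7
6│· · ♞ ♝ · ♟ · ♟│6
5│· · · · ♟ · · ·│5
4│· · · · · · · ·│4
3│♙ · · · · · · ♘│3
2│· ♙ ♙ ♙ ♙ ♙ ♙ ♙│2
1│♖ ♘ ♗ ♕ ♔ ♗ · ♖│1
  ─────────────────
  a b c d e f g h

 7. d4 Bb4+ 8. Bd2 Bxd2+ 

  a b c d e f g h
  ─────────────────
8│♜ · ♝ ♛ ♚ · ♞ ·│8
7│♟ ♟ ♟ ♟ · · ♟ ♜│7
6│· · ♞ · · ♟ · ♟│6
5│· · · · ♟ · · ·│5
4│· · · ♙ · · · ·│4
3│♙ · · · · · · ♘│3
2│· ♙ ♙ ♝ ♙ ♙ ♙ ♙│2
1│♖ ♘ · ♕ ♔ ♗ · ♖│1
  ─────────────────
  a b c d e f g h

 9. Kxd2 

  a b c d e f g h
  ─────────────────
8│♜ · ♝ ♛ ♚ · ♞ ·│8
7│♟ ♟ ♟ ♟ · · ♟ ♜│7
6│· · ♞ · · ♟ · ♟│6
5│· · · · ♟ · · ·│5
4│· · · ♙ · · · ·│4
3│♙ · · · · · · ♘│3
2│· ♙ ♙ ♔ ♙ ♙ ♙ ♙│2
1│♖ ♘ · ♕ · ♗ · ♖│1
  ─────────────────
  a b c d e f g h
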